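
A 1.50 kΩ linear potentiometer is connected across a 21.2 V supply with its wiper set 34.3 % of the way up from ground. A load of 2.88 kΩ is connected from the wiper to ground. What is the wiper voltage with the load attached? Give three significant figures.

The wiper splits the pot into (1−α)R = 985.5 Ω above and αR = 514.5 Ω below.
Lower section ‖ load = 436.5 Ω.
V_wiper = 21.2 × 436.5/(985.5 + 436.5) = 6.51 V.

V ≈ 6.51 V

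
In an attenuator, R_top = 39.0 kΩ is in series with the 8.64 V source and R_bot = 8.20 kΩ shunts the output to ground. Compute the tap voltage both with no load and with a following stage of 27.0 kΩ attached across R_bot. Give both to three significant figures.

Unloaded: 1.50 V; loaded: 1.20 V

Open-circuit: V = 8.64 × 8.20/(39.0 + 8.20) = 1.50 V.
With the load, R_bot becomes R_bot‖R_L = 6.290 kΩ, so V = 8.64 × 6.290/45.29 = 1.20 V.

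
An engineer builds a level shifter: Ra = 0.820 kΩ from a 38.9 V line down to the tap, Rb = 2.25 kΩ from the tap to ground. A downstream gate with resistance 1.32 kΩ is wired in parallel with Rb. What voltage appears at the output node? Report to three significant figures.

V_out ≈ 19.6 V

The load sits in parallel with Rb: Rb‖R_L = (2250 × 1320) / (2250 + 1320) = 831.9 Ω.
V_out = 38.9 × 831.9 / (820 + 831.9) = 38.9 × 831.9/1652 = 19.6 V.
(Unloaded it would have been 28.5 V.)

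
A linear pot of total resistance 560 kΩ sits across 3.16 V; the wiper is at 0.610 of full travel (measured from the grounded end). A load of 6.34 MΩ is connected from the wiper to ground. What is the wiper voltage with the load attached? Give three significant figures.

The wiper splits the pot into (1−α)R = 218.4 kΩ above and αR = 341.6 kΩ below.
Lower section ‖ load = 324.1 kΩ.
V_wiper = 3.16 × 324.1/(218.4 + 324.1) = 1.89 V.

V ≈ 1.89 V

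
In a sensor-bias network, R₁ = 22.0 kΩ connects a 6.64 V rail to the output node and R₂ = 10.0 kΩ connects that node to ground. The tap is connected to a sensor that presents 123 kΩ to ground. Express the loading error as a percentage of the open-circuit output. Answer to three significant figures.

The divider's output (Thévenin) resistance is R₁‖R₂ = 6.875 kΩ.
Fractional drop under load = R_th/(R_th + R_L) = 6.875 / (6.875 + 123) = 0.05294.
So the output falls by 5.29 %.

5.29 %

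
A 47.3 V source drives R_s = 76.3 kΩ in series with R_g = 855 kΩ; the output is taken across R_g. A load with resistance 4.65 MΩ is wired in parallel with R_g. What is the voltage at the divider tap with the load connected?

The load sits in parallel with R_g: R_g‖R_L = (855 × 4650) / (855 + 4650) = 722.2 kΩ.
V_out = 47.3 × 722.2 / (76.3 + 722.2) = 47.3 × 722.2/798.5 = 42.8 V.

V_out ≈ 42.8 V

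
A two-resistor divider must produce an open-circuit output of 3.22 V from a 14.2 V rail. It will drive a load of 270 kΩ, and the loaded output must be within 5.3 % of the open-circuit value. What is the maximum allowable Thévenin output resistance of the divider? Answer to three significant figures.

R_th ≤ 15.1 kΩ

Loading drop = R_th/(R_th + R_L) ≤ 0.0530, so R_th ≤ R_L · ε/(1−ε) = 270 kΩ × 0.0530/0.9470 = 15.1 kΩ.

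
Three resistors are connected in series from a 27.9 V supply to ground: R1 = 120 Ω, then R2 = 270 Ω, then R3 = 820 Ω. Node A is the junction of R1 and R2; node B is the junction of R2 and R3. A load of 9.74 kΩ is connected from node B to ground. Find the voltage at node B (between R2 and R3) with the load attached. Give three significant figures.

V ≈ 18.4 V

At node B, R3 is in parallel with the load: R3‖R_L = 756.3 Ω.
Below node A the resistance is R2 + (R3‖R_L) = 1026 Ω, so V_A = 27.9 × 1026/1146 = 24.98 V.
Then V_B = V_A × (R3‖R_L)/(R2 + R3‖R_L) = 24.98 × 756.3/1026 = 18.4 V.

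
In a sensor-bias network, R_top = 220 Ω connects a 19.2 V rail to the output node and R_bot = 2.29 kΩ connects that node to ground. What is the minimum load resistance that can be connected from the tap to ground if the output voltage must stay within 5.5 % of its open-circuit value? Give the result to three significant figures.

R_L(min) ≈ 3.45 kΩ

Output resistance R_th = R_top‖R_bot = (220 × 2290)/2510 = 200.7 Ω.
The fractional drop is R_th/(R_th + R_L); requiring this ≤ 0.0550 gives R_L ≥ R_th(1/0.0550 − 1) = 200.7 × 17.18 = 3.45 kΩ.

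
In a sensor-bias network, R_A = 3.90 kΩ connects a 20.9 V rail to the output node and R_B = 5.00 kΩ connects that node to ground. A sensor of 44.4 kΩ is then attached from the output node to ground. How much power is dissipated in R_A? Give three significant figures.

Total resistance from the source is R_A + (R_B‖R_L) = 8.394 kΩ, so I = 20.9/8.394 kΩ = 2.490 mA.
P = I²·R_A = (2.490 mA)² × 3.90 kΩ = 24.2 mW.

P ≈ 24.2 mW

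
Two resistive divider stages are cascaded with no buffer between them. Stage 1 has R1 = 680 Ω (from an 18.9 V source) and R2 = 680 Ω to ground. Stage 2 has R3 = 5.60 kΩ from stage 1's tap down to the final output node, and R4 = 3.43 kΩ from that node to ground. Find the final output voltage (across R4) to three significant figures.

V_out ≈ 3.46 V

Stage 2 presents R3+R4 = 9030 Ω as a load on stage 1's tap.
Stage 1's lower leg becomes R2‖(R3+R4) = 632.4 Ω, so V_mid = 18.9 × 632.4/1312 = 9.107 V.
Stage 2 is itself unloaded: V_out = V_mid × R4/(R3+R4) = 9.107 × 3430/9030 = 3.46 V.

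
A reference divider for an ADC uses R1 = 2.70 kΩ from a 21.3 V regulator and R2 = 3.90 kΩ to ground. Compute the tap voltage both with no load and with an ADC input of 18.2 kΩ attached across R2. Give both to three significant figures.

Open-circuit: V = 21.3 × 3.90/(2.70 + 3.90) = 12.6 V.
With the load, R2 becomes R2‖R_L = 3.212 kΩ, so V = 21.3 × 3.212/5.912 = 11.6 V.

Unloaded: 12.6 V; loaded: 11.6 V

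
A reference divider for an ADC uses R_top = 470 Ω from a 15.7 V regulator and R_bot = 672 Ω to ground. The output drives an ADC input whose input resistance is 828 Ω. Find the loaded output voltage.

The load sits in parallel with R_bot: R_bot‖R_L = (672 × 828) / (672 + 828) = 370.9 Ω.
V_out = 15.7 × 370.9 / (470 + 370.9) = 15.7 × 370.9/840.9 = 6.93 V.

V_out ≈ 6.93 V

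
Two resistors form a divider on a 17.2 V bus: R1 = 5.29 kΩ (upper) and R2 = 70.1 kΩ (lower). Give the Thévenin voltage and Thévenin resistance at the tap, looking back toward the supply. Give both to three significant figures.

V_th = 16.0 V, R_th = 4.92 kΩ

V_th is the open-circuit tap voltage: 17.2 × 70.1/(5.29 + 70.1) = 16.0 V.
With the supply zeroed, R1 and R2 appear in parallel from the tap: R_th = R1‖R2 = (5.29 × 70.1)/75.39 = 4.92 kΩ.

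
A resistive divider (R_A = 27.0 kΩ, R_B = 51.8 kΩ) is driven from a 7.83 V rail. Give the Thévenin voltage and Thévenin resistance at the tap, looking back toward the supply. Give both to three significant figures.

V_th is the open-circuit tap voltage: 7.83 × 51.8/(27.0 + 51.8) = 5.15 V.
With the supply zeroed, R_A and R_B appear in parallel from the tap: R_th = R_A‖R_B = (27.0 × 51.8)/78.80 = 17.7 kΩ.

V_th = 5.15 V, R_th = 17.7 kΩ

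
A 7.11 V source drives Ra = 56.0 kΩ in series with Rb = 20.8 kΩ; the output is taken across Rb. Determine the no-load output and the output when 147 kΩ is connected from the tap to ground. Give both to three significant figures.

Unloaded: 1.93 V; loaded: 1.75 V

Open-circuit: V = 7.11 × 20.8/(56.0 + 20.8) = 1.93 V.
With the load, Rb becomes Rb‖R_L = 18.22 kΩ, so V = 7.11 × 18.22/74.22 = 1.75 V.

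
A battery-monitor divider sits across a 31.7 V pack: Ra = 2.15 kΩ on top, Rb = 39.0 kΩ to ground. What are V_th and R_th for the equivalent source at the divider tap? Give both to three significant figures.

V_th = 30.0 V, R_th = 2.04 kΩ

V_th is the open-circuit tap voltage: 31.7 × 39.0/(2.15 + 39.0) = 30.0 V.
With the supply zeroed, Ra and Rb appear in parallel from the tap: R_th = Ra‖Rb = (2.15 × 39.0)/41.15 = 2.04 kΩ.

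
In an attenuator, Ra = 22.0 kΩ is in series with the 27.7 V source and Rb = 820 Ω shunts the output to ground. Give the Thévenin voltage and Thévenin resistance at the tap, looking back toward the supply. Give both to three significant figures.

V_th is the open-circuit tap voltage: 27.7 × 820/(22000 + 820) = 0.995 V.
With the supply zeroed, Ra and Rb appear in parallel from the tap: R_th = Ra‖Rb = (22000 × 820)/22820 = 791 Ω.

V_th = 0.995 V, R_th = 791 Ω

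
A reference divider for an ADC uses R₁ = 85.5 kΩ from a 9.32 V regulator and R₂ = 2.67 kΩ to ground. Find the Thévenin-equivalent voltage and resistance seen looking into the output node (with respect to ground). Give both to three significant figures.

V_th is the open-circuit tap voltage: 9.32 × 2.67/(85.5 + 2.67) = 0.282 V.
With the supply zeroed, R₁ and R₂ appear in parallel from the tap: R_th = R₁‖R₂ = (85.5 × 2.67)/88.17 = 2.59 kΩ.

V_th = 0.282 V, R_th = 2.59 kΩ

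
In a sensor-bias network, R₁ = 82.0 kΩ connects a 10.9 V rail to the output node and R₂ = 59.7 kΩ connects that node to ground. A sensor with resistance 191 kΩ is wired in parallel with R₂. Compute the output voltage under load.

The load sits in parallel with R₂: R₂‖R_L = (59.7 × 191) / (59.7 + 191) = 45.48 kΩ.
V_out = 10.9 × 45.48 / (82.0 + 45.48) = 10.9 × 45.48/127.5 = 3.89 V.

V_out ≈ 3.89 V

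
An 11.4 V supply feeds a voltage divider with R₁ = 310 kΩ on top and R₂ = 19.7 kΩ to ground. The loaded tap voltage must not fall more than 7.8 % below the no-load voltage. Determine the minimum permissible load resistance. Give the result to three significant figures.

R_L(min) ≈ 219 kΩ

Output resistance R_th = R₁‖R₂ = (310 × 19.7)/329.7 = 18.52 kΩ.
The fractional drop is R_th/(R_th + R_L); requiring this ≤ 0.0780 gives R_L ≥ R_th(1/0.0780 − 1) = 18.52 × 11.82 = 219 kΩ.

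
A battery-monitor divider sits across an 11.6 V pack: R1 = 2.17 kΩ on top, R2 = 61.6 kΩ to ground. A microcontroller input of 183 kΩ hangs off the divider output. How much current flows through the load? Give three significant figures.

I_L ≈ 0.0605 mA

R2‖R_L = 46.09 kΩ; V_out = 11.6 × 46.09/48.26 = 11.08 V.
I_L = V_out / R_L = 11.08 / 183 kΩ = 0.0605 mA.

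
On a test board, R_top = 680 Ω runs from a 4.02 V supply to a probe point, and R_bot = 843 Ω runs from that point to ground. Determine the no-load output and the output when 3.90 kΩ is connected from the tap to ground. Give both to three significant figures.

Open-circuit: V = 4.02 × 843/(680 + 843) = 2.23 V.
With the load, R_bot becomes R_bot‖R_L = 693.2 Ω, so V = 4.02 × 693.2/1373 = 2.03 V.

Unloaded: 2.23 V; loaded: 2.03 V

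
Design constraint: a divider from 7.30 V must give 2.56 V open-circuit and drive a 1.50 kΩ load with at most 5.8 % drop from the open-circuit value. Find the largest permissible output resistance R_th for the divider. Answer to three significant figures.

Loading drop = R_th/(R_th + R_L) ≤ 0.0580, so R_th ≤ R_L · ε/(1−ε) = 1.50 kΩ × 0.0580/0.9420 = 92.4 Ω.
(Any R1, R2 with R2/(R1+R2) = 0.351 and R1‖R2 ≤ 92.4 Ω will meet the spec.)

R_th ≤ 92.4 Ω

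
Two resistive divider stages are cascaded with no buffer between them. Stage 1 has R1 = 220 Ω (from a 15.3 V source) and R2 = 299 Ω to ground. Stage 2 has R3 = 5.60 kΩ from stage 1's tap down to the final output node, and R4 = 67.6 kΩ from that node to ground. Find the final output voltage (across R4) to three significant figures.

V_out ≈ 8.13 V

Stage 2 presents R3+R4 = 73200 Ω as a load on stage 1's tap.
Stage 1's lower leg becomes R2‖(R3+R4) = 297.8 Ω, so V_mid = 15.3 × 297.8/517.8 = 8.799 V.
Stage 2 is itself unloaded: V_out = V_mid × R4/(R3+R4) = 8.799 × 67600/73200 = 8.13 V.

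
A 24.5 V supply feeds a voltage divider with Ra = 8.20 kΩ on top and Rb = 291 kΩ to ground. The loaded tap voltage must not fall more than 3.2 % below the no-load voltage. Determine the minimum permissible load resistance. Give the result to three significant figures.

R_L(min) ≈ 241 kΩ

Output resistance R_th = Ra‖Rb = (8.20 × 291)/299.2 = 7.975 kΩ.
The fractional drop is R_th/(R_th + R_L); requiring this ≤ 0.0320 gives R_L ≥ R_th(1/0.0320 − 1) = 7.975 × 30.25 = 241 kΩ.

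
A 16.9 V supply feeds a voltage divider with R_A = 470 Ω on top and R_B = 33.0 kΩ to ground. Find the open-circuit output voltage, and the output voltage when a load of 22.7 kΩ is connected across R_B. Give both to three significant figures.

Open-circuit: V = 16.9 × 33000/(470 + 33000) = 16.7 V.
With the load, R_B becomes R_B‖R_L = 13450 Ω, so V = 16.9 × 13450/13920 = 16.3 V.

Unloaded: 16.7 V; loaded: 16.3 V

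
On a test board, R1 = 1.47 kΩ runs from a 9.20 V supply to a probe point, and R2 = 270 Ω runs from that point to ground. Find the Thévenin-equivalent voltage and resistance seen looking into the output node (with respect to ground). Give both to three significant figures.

V_th = 1.43 V, R_th = 228 Ω

V_th is the open-circuit tap voltage: 9.20 × 270/(1470 + 270) = 1.43 V.
With the supply zeroed, R1 and R2 appear in parallel from the tap: R_th = R1‖R2 = (1470 × 270)/1740 = 228 Ω.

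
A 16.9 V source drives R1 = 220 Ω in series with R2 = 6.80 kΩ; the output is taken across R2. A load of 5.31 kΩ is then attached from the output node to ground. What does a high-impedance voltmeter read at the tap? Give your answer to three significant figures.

V_out ≈ 15.7 V

The load sits in parallel with R2: R2‖R_L = (6800 × 5310) / (6800 + 5310) = 2982 Ω.
V_out = 16.9 × 2982 / (220 + 2982) = 16.9 × 2982/3202 = 15.7 V.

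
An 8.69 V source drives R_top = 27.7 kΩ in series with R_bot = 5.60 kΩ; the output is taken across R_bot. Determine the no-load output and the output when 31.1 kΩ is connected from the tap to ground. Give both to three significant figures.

Open-circuit: V = 8.69 × 5.60/(27.7 + 5.60) = 1.46 V.
With the load, R_bot becomes R_bot‖R_L = 4.746 kΩ, so V = 8.69 × 4.746/32.45 = 1.27 V.

Unloaded: 1.46 V; loaded: 1.27 V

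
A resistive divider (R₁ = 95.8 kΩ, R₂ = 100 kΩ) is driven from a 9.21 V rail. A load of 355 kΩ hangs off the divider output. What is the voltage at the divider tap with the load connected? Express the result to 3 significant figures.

The load sits in parallel with R₂: R₂‖R_L = (100 × 355) / (100 + 355) = 78.02 kΩ.
V_out = 9.21 × 78.02 / (95.8 + 78.02) = 9.21 × 78.02/173.8 = 4.13 V.

V_out ≈ 4.13 V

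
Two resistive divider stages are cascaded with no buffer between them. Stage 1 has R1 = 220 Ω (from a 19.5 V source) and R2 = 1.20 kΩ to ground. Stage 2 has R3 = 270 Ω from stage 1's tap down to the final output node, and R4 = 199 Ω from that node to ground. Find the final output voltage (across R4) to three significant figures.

V_out ≈ 5.01 V

Stage 2 presents R3+R4 = 469.0 Ω as a load on stage 1's tap.
Stage 1's lower leg becomes R2‖(R3+R4) = 337.2 Ω, so V_mid = 19.5 × 337.2/557.2 = 11.80 V.
Stage 2 is itself unloaded: V_out = V_mid × R4/(R3+R4) = 11.80 × 199/469.0 = 5.01 V.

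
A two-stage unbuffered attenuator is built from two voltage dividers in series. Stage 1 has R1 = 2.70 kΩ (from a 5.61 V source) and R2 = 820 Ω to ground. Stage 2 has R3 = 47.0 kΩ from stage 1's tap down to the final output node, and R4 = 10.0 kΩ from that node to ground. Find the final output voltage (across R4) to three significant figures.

Stage 2 presents R3+R4 = 57000 Ω as a load on stage 1's tap.
Stage 1's lower leg becomes R2‖(R3+R4) = 808.4 Ω, so V_mid = 5.61 × 808.4/3508 = 1.293 V.
Stage 2 is itself unloaded: V_out = V_mid × R4/(R3+R4) = 1.293 × 10000/57000 = 0.227 V.

V_out ≈ 0.227 V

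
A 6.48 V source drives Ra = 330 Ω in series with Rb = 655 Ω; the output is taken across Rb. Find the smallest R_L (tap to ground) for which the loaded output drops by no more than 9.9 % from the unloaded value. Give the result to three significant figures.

R_L(min) ≈ 2.00 kΩ

Output resistance R_th = Ra‖Rb = (330 × 655)/985.0 = 219.4 Ω.
The fractional drop is R_th/(R_th + R_L); requiring this ≤ 0.0990 gives R_L ≥ R_th(1/0.0990 − 1) = 219.4 × 9.101 = 2.00 kΩ.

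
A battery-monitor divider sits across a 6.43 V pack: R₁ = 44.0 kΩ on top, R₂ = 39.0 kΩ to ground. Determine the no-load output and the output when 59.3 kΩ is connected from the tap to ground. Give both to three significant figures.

Unloaded: 3.02 V; loaded: 2.24 V

Open-circuit: V = 6.43 × 39.0/(44.0 + 39.0) = 3.02 V.
With the load, R₂ becomes R₂‖R_L = 23.53 kΩ, so V = 6.43 × 23.53/67.53 = 2.24 V.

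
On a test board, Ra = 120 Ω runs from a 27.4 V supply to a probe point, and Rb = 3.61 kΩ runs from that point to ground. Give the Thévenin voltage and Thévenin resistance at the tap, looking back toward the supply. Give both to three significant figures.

V_th is the open-circuit tap voltage: 27.4 × 3610/(120 + 3610) = 26.5 V.
With the supply zeroed, Ra and Rb appear in parallel from the tap: R_th = Ra‖Rb = (120 × 3610)/3730 = 116 Ω.

V_th = 26.5 V, R_th = 116 Ω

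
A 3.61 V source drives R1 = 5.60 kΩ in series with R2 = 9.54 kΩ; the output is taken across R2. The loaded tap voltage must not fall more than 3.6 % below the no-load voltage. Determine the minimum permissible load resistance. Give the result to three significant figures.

Output resistance R_th = R1‖R2 = (5.60 × 9.54)/15.14 = 3.529 kΩ.
The fractional drop is R_th/(R_th + R_L); requiring this ≤ 0.0360 gives R_L ≥ R_th(1/0.0360 − 1) = 3.529 × 26.78 = 94.5 kΩ.

R_L(min) ≈ 94.5 kΩ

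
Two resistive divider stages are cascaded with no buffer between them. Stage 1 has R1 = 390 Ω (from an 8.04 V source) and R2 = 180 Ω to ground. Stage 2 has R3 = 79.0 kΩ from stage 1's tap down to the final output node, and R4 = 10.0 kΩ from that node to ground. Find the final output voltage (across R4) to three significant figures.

V_out ≈ 0.285 V

Stage 2 presents R3+R4 = 89000 Ω as a load on stage 1's tap.
Stage 1's lower leg becomes R2‖(R3+R4) = 179.6 Ω, so V_mid = 8.04 × 179.6/569.6 = 2.535 V.
Stage 2 is itself unloaded: V_out = V_mid × R4/(R3+R4) = 2.535 × 10000/89000 = 0.285 V.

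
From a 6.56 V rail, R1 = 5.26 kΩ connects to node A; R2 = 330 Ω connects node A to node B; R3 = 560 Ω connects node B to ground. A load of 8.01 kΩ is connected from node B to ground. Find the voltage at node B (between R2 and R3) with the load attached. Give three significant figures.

At node B, R3 is in parallel with the load: R3‖R_L = 523.4 Ω.
Below node A the resistance is R2 + (R3‖R_L) = 853.4 Ω, so V_A = 6.56 × 853.4/6113 = 0.9157 V.
Then V_B = V_A × (R3‖R_L)/(R2 + R3‖R_L) = 0.9157 × 523.4/853.4 = 0.562 V.

V ≈ 0.562 V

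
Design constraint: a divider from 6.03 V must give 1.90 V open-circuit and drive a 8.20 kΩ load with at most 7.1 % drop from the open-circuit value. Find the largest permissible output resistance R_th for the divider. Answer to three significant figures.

R_th ≤ 627 Ω

Loading drop = R_th/(R_th + R_L) ≤ 0.0710, so R_th ≤ R_L · ε/(1−ε) = 8.20 kΩ × 0.0710/0.9290 = 627 Ω.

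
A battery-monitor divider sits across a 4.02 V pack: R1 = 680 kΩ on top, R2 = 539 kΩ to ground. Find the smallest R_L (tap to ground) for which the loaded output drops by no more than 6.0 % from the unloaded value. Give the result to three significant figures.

Output resistance R_th = R1‖R2 = (680 × 539)/1219 = 300.7 kΩ.
The fractional drop is R_th/(R_th + R_L); requiring this ≤ 0.0600 gives R_L ≥ R_th(1/0.0600 − 1) = 300.7 × 15.67 = 4.71 MΩ.

R_L(min) ≈ 4.71 MΩ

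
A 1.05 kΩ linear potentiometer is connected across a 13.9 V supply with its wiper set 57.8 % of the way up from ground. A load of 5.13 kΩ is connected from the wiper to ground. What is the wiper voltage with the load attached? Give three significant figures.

V ≈ 7.65 V

The wiper splits the pot into (1−α)R = 443.1 Ω above and αR = 606.9 Ω below.
Lower section ‖ load = 542.7 Ω.
V_wiper = 13.9 × 542.7/(443.1 + 542.7) = 7.65 V.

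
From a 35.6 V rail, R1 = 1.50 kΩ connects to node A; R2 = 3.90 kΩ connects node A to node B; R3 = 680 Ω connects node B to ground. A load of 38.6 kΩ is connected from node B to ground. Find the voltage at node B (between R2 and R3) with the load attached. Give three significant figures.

At node B, R3 is in parallel with the load: R3‖R_L = 668.2 Ω.
Below node A the resistance is R2 + (R3‖R_L) = 4568 Ω, so V_A = 35.6 × 4568/6068 = 26.80 V.
Then V_B = V_A × (R3‖R_L)/(R2 + R3‖R_L) = 26.80 × 668.2/4568 = 3.92 V.

V ≈ 3.92 V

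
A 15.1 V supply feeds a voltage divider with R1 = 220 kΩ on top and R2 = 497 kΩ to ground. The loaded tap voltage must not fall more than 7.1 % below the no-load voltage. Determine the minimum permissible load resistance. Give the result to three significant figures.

Output resistance R_th = R1‖R2 = (220 × 497)/717.0 = 152.5 kΩ.
The fractional drop is R_th/(R_th + R_L); requiring this ≤ 0.0710 gives R_L ≥ R_th(1/0.0710 − 1) = 152.5 × 13.08 = 2.00 MΩ.

R_L(min) ≈ 2.00 MΩ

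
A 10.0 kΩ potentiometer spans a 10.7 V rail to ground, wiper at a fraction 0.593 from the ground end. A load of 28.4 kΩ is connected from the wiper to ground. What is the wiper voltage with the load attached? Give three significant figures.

The wiper splits the pot into (1−α)R = 4.070 kΩ above and αR = 5.930 kΩ below.
Lower section ‖ load = 4.906 kΩ.
V_wiper = 10.7 × 4.906/(4.070 + 4.906) = 5.85 V.

V ≈ 5.85 V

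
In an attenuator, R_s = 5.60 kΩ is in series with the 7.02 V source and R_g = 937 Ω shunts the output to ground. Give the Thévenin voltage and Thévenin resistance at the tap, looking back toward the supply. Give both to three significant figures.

V_th is the open-circuit tap voltage: 7.02 × 937/(5600 + 937) = 1.01 V.
With the supply zeroed, R_s and R_g appear in parallel from the tap: R_th = R_s‖R_g = (5600 × 937)/6537 = 803 Ω.

V_th = 1.01 V, R_th = 803 Ω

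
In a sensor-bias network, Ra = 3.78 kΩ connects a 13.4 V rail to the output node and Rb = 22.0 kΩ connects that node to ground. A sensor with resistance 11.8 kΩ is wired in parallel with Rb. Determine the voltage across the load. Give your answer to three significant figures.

The load sits in parallel with Rb: Rb‖R_L = (22.0 × 11.8) / (22.0 + 11.8) = 7.680 kΩ.
V_out = 13.4 × 7.680 / (3.78 + 7.680) = 13.4 × 7.680/11.46 = 8.98 V.

V_out ≈ 8.98 V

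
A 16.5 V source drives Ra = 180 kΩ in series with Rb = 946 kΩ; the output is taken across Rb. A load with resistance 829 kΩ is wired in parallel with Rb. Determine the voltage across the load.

The load sits in parallel with Rb: Rb‖R_L = (946 × 829) / (946 + 829) = 441.8 kΩ.
V_out = 16.5 × 441.8 / (180 + 441.8) = 16.5 × 441.8/621.8 = 11.7 V.

V_out ≈ 11.7 V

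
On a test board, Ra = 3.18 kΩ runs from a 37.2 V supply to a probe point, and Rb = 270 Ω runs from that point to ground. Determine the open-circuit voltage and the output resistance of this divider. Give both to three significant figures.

V_th = 2.91 V, R_th = 249 Ω

V_th is the open-circuit tap voltage: 37.2 × 270/(3180 + 270) = 2.91 V.
With the supply zeroed, Ra and Rb appear in parallel from the tap: R_th = Ra‖Rb = (3180 × 270)/3450 = 249 Ω.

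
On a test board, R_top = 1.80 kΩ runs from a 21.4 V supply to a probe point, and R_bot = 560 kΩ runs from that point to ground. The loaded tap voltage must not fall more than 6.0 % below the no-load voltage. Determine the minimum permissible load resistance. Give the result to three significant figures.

R_L(min) ≈ 28.1 kΩ

Output resistance R_th = R_top‖R_bot = (1.80 × 560)/561.8 = 1.794 kΩ.
The fractional drop is R_th/(R_th + R_L); requiring this ≤ 0.0600 gives R_L ≥ R_th(1/0.0600 − 1) = 1.794 × 15.67 = 28.1 kΩ.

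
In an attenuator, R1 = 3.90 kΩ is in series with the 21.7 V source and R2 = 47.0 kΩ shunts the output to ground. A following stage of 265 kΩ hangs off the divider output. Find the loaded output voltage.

V_out ≈ 19.8 V

The load sits in parallel with R2: R2‖R_L = (47.0 × 265) / (47.0 + 265) = 39.92 kΩ.
V_out = 21.7 × 39.92 / (3.90 + 39.92) = 21.7 × 39.92/43.82 = 19.8 V.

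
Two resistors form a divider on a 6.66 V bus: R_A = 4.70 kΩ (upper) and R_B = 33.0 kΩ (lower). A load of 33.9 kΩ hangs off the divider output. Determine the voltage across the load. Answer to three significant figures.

V_out ≈ 5.20 V

The load sits in parallel with R_B: R_B‖R_L = (33.0 × 33.9) / (33.0 + 33.9) = 16.72 kΩ.
V_out = 6.66 × 16.72 / (4.70 + 16.72) = 6.66 × 16.72/21.42 = 5.20 V.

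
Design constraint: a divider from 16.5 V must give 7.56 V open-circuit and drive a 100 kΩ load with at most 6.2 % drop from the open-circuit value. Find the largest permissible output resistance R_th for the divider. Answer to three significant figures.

R_th ≤ 6.61 kΩ

Loading drop = R_th/(R_th + R_L) ≤ 0.0620, so R_th ≤ R_L · ε/(1−ε) = 100 kΩ × 0.0620/0.9380 = 6.61 kΩ.
(Any R1, R2 with R2/(R1+R2) = 0.458 and R1‖R2 ≤ 6.61 kΩ will meet the spec.)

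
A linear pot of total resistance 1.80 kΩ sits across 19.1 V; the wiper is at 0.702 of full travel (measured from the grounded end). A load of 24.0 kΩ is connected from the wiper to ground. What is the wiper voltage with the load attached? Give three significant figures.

V ≈ 13.2 V

The wiper splits the pot into (1−α)R = 536.4 Ω above and αR = 1264 Ω below.
Lower section ‖ load = 1200 Ω.
V_wiper = 19.1 × 1200/(536.4 + 1200) = 13.2 V.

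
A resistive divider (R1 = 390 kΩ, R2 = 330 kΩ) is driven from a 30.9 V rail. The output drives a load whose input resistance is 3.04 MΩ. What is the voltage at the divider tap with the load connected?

V_out ≈ 13.4 V

The load sits in parallel with R2: R2‖R_L = (330 × 3040) / (330 + 3040) = 297.7 kΩ.
V_out = 30.9 × 297.7 / (390 + 297.7) = 30.9 × 297.7/687.7 = 13.4 V.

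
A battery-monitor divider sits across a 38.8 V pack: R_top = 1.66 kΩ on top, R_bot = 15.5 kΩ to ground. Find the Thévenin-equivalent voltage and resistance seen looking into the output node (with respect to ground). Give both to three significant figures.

V_th is the open-circuit tap voltage: 38.8 × 15.5/(1.66 + 15.5) = 35.0 V.
With the supply zeroed, R_top and R_bot appear in parallel from the tap: R_th = R_top‖R_bot = (1.66 × 15.5)/17.16 = 1.50 kΩ.

V_th = 35.0 V, R_th = 1.50 kΩ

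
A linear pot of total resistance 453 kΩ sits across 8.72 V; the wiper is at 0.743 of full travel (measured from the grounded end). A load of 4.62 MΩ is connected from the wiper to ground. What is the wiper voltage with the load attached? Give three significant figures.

The wiper splits the pot into (1−α)R = 116.4 kΩ above and αR = 336.6 kΩ below.
Lower section ‖ load = 313.7 kΩ.
V_wiper = 8.72 × 313.7/(116.4 + 313.7) = 6.36 V.

V ≈ 6.36 V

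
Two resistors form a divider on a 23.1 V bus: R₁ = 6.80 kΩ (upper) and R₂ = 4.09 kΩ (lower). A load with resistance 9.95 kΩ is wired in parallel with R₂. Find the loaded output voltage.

V_out ≈ 6.90 V

The load sits in parallel with R₂: R₂‖R_L = (4.09 × 9.95) / (4.09 + 9.95) = 2.899 kΩ.
V_out = 23.1 × 2.899 / (6.80 + 2.899) = 23.1 × 2.899/9.699 = 6.90 V.
(Unloaded it would have been 8.68 V.)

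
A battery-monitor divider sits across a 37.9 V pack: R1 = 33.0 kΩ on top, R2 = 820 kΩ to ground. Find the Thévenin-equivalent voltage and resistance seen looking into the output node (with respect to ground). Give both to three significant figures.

V_th is the open-circuit tap voltage: 37.9 × 820/(33.0 + 820) = 36.4 V.
With the supply zeroed, R1 and R2 appear in parallel from the tap: R_th = R1‖R2 = (33.0 × 820)/853.0 = 31.7 kΩ.

V_th = 36.4 V, R_th = 31.7 kΩ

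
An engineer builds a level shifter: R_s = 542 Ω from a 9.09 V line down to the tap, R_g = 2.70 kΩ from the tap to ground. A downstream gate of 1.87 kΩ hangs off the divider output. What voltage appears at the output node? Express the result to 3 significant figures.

V_out ≈ 6.10 V

The load sits in parallel with R_g: R_g‖R_L = (2700 × 1870) / (2700 + 1870) = 1105 Ω.
V_out = 9.09 × 1105 / (542 + 1105) = 9.09 × 1105/1647 = 6.10 V.
(Unloaded it would have been 7.57 V.)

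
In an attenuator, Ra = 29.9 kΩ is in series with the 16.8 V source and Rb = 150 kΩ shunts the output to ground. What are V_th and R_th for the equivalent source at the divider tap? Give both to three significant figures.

V_th is the open-circuit tap voltage: 16.8 × 150/(29.9 + 150) = 14.0 V.
With the supply zeroed, Ra and Rb appear in parallel from the tap: R_th = Ra‖Rb = (29.9 × 150)/179.9 = 24.9 kΩ.

V_th = 14.0 V, R_th = 24.9 kΩ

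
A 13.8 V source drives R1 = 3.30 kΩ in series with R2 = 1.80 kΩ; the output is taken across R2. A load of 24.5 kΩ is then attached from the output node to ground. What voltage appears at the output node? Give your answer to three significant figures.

V_out ≈ 4.65 V

The load sits in parallel with R2: R2‖R_L = (1.80 × 24.5) / (1.80 + 24.5) = 1.677 kΩ.
V_out = 13.8 × 1.677 / (3.30 + 1.677) = 13.8 × 1.677/4.977 = 4.65 V.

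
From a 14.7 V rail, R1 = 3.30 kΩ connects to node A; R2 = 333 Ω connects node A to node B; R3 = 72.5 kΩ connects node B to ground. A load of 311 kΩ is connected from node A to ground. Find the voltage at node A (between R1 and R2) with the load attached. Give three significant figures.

V ≈ 13.9 V

Below node A the series string R2+R3 = 72830 Ω sits in parallel with the 311000 Ω load: 59010 Ω.
V_A = 14.7 × 59010/(3300 + 59010) = 13.9 V.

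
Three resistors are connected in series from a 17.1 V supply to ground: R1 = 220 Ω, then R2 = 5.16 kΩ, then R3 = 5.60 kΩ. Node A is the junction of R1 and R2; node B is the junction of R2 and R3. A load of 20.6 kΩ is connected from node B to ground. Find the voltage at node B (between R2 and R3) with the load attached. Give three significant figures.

V ≈ 7.70 V

At node B, R3 is in parallel with the load: R3‖R_L = 4403 Ω.
Below node A the resistance is R2 + (R3‖R_L) = 9563 Ω, so V_A = 17.1 × 9563/9783 = 16.72 V.
Then V_B = V_A × (R3‖R_L)/(R2 + R3‖R_L) = 16.72 × 4403/9563 = 7.70 V.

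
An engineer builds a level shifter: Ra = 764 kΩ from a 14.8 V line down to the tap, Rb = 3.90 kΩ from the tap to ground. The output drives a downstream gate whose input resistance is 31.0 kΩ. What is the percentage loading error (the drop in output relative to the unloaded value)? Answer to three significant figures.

11.1 %

The divider's output (Thévenin) resistance is Ra‖Rb = 3.880 kΩ.
Fractional drop under load = R_th/(R_th + R_L) = 3.880 / (3.880 + 31.0) = 0.1112.
So the output falls by 11.1 %.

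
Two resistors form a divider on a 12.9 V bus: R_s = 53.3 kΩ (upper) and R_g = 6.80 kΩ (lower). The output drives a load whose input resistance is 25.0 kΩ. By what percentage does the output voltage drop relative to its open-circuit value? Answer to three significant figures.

Unloaded V = 12.9 × 6.80/60.10 = 1.460 V.
Loaded: R_g‖R_L = 5.346 kΩ, giving V = 12.9 × 5.346/58.65 = 1.176 V.
Drop = (1.460 − 1.176) / 1.460 = 19.4 %.

19.4 %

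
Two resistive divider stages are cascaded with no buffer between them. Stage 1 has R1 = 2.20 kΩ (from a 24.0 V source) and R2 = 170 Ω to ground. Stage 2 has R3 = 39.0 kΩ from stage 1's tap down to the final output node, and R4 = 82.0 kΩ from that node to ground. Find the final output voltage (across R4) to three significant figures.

V_out ≈ 1.17 V

Stage 2 presents R3+R4 = 121000 Ω as a load on stage 1's tap.
Stage 1's lower leg becomes R2‖(R3+R4) = 169.8 Ω, so V_mid = 24.0 × 169.8/2370 = 1.719 V.
Stage 2 is itself unloaded: V_out = V_mid × R4/(R3+R4) = 1.719 × 82000/121000 = 1.17 V.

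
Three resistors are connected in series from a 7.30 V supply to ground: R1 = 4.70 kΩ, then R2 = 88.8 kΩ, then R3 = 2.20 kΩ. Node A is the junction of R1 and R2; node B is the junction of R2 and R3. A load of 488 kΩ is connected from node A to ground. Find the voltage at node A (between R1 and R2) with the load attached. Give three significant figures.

Below node A the series string R2+R3 = 91.00 kΩ sits in parallel with the 488 kΩ load: 76.70 kΩ.
V_A = 7.30 × 76.70/(4.70 + 76.70) = 6.88 V.

V ≈ 6.88 V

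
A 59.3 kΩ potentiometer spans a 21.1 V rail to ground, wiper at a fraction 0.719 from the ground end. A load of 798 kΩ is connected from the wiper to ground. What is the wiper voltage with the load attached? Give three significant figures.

The wiper splits the pot into (1−α)R = 16.66 kΩ above and αR = 42.64 kΩ below.
Lower section ‖ load = 40.47 kΩ.
V_wiper = 21.1 × 40.47/(16.66 + 40.47) = 14.9 V.

V ≈ 14.9 V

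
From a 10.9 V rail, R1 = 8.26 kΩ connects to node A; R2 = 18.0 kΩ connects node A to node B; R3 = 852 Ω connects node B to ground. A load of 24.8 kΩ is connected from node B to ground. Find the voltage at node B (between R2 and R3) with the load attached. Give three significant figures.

At node B, R3 is in parallel with the load: R3‖R_L = 823.7 Ω.
Below node A the resistance is R2 + (R3‖R_L) = 18820 Ω, so V_A = 10.9 × 18820/27080 = 7.576 V.
Then V_B = V_A × (R3‖R_L)/(R2 + R3‖R_L) = 7.576 × 823.7/18820 = 0.332 V.

V ≈ 0.332 V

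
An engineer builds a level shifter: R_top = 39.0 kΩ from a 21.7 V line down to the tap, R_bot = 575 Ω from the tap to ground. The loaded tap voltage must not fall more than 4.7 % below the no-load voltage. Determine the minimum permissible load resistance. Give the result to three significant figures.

Output resistance R_th = R_top‖R_bot = (39000 × 575)/39580 = 566.6 Ω.
The fractional drop is R_th/(R_th + R_L); requiring this ≤ 0.0470 gives R_L ≥ R_th(1/0.0470 − 1) = 566.6 × 20.28 = 11.5 kΩ.

R_L(min) ≈ 11.5 kΩ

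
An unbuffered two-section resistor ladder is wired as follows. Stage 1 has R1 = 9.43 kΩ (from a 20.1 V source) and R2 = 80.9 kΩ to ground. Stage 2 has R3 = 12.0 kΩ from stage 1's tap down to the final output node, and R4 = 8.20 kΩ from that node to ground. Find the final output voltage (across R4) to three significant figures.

V_out ≈ 5.15 V

Stage 2 presents R3+R4 = 20.20 kΩ as a load on stage 1's tap.
Stage 1's lower leg becomes R2‖(R3+R4) = 16.16 kΩ, so V_mid = 20.1 × 16.16/25.59 = 12.69 V.
Stage 2 is itself unloaded: V_out = V_mid × R4/(R3+R4) = 12.69 × 8.20/20.20 = 5.15 V.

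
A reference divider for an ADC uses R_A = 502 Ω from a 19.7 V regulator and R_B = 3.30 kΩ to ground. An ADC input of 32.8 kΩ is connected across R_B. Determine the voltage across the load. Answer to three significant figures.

V_out ≈ 16.9 V

The load sits in parallel with R_B: R_B‖R_L = (3300 × 32800) / (3300 + 32800) = 2998 Ω.
V_out = 19.7 × 2998 / (502 + 2998) = 19.7 × 2998/3500 = 16.9 V.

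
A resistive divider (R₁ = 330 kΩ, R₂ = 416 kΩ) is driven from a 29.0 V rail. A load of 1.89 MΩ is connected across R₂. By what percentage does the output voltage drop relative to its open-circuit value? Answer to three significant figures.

8.87 %

The divider's output (Thévenin) resistance is R₁‖R₂ = 184.0 kΩ.
Fractional drop under load = R_th/(R_th + R_L) = 184.0 / (184.0 + 1890) = 0.08873.
So the output falls by 8.87 %.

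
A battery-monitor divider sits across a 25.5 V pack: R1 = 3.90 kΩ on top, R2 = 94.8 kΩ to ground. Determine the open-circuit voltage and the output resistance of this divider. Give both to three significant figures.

V_th is the open-circuit tap voltage: 25.5 × 94.8/(3.90 + 94.8) = 24.5 V.
With the supply zeroed, R1 and R2 appear in parallel from the tap: R_th = R1‖R2 = (3.90 × 94.8)/98.70 = 3.75 kΩ.

V_th = 24.5 V, R_th = 3.75 kΩ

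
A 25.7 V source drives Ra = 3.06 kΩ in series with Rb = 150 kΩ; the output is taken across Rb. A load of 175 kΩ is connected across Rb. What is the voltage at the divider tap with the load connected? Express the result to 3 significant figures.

The load sits in parallel with Rb: Rb‖R_L = (150 × 175) / (150 + 175) = 80.77 kΩ.
V_out = 25.7 × 80.77 / (3.06 + 80.77) = 25.7 × 80.77/83.83 = 24.8 V.
(Unloaded it would have been 25.2 V.)

V_out ≈ 24.8 V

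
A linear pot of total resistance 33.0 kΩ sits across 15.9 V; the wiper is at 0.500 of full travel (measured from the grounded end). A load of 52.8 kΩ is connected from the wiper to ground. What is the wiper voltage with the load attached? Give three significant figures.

V ≈ 6.88 V

The wiper splits the pot into (1−α)R = 16.50 kΩ above and αR = 16.50 kΩ below.
Lower section ‖ load = 12.57 kΩ.
V_wiper = 15.9 × 12.57/(16.50 + 12.57) = 6.88 V.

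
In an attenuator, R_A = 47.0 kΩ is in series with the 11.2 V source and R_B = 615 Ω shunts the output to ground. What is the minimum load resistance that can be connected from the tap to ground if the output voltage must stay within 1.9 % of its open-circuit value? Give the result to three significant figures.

Output resistance R_th = R_A‖R_B = (47000 × 615)/47620 = 607.1 Ω.
The fractional drop is R_th/(R_th + R_L); requiring this ≤ 0.0190 gives R_L ≥ R_th(1/0.0190 − 1) = 607.1 × 51.63 = 31.3 kΩ.

R_L(min) ≈ 31.3 kΩ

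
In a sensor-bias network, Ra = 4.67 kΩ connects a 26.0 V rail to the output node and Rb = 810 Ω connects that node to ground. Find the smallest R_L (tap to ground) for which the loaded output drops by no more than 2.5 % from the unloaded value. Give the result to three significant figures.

Output resistance R_th = Ra‖Rb = (4670 × 810)/5480 = 690.3 Ω.
The fractional drop is R_th/(R_th + R_L); requiring this ≤ 0.0250 gives R_L ≥ R_th(1/0.0250 − 1) = 690.3 × 39.00 = 26.9 kΩ.

R_L(min) ≈ 26.9 kΩ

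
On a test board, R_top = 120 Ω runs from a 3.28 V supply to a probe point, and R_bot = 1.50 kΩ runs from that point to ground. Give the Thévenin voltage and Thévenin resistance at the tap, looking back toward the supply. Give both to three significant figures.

V_th = 3.04 V, R_th = 111 Ω

V_th is the open-circuit tap voltage: 3.28 × 1500/(120 + 1500) = 3.04 V.
With the supply zeroed, R_top and R_bot appear in parallel from the tap: R_th = R_top‖R_bot = (120 × 1500)/1620 = 111 Ω.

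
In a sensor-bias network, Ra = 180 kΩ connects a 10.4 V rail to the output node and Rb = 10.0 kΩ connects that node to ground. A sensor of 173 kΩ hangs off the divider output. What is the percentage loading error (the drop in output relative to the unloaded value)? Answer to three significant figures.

The divider's output (Thévenin) resistance is Ra‖Rb = 9.474 kΩ.
Fractional drop under load = R_th/(R_th + R_L) = 9.474 / (9.474 + 173) = 0.05192.
So the output falls by 5.19 %.

5.19 %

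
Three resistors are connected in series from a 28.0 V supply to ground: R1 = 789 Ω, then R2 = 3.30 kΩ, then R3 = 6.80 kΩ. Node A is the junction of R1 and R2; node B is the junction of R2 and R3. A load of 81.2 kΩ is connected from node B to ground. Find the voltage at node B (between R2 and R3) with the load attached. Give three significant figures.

V ≈ 17.0 V

At node B, R3 is in parallel with the load: R3‖R_L = 6275 Ω.
Below node A the resistance is R2 + (R3‖R_L) = 9575 Ω, so V_A = 28.0 × 9575/10360 = 25.87 V.
Then V_B = V_A × (R3‖R_L)/(R2 + R3‖R_L) = 25.87 × 6275/9575 = 17.0 V.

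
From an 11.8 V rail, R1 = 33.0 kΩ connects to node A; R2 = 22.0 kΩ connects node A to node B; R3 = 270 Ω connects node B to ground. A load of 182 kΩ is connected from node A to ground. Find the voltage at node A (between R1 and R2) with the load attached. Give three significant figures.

V ≈ 4.43 V

Below node A the series string R2+R3 = 22270 Ω sits in parallel with the 182000 Ω load: 19840 Ω.
V_A = 11.8 × 19840/(33000 + 19840) = 4.43 V.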